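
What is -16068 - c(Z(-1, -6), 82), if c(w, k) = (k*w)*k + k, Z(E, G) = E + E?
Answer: -2702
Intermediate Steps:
Z(E, G) = 2*E
c(w, k) = k + w*k² (c(w, k) = w*k² + k = k + w*k²)
-16068 - c(Z(-1, -6), 82) = -16068 - 82*(1 + 82*(2*(-1))) = -16068 - 82*(1 + 82*(-2)) = -16068 - 82*(1 - 164) = -16068 - 82*(-163) = -16068 - 1*(-13366) = -16068 + 13366 = -2702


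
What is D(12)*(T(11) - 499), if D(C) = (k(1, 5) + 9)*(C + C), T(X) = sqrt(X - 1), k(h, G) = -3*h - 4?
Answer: -23952 + 48*sqrt(10) ≈ -23800.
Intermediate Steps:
k(h, G) = -4 - 3*h
T(X) = sqrt(-1 + X)
D(C) = 4*C (D(C) = ((-4 - 3*1) + 9)*(C + C) = ((-4 - 3) + 9)*(2*C) = (-7 + 9)*(2*C) = 2*(2*C) = 4*C)
D(12)*(T(11) - 499) = (4*12)*(sqrt(-1 + 11) - 499) = 48*(sqrt(10) - 499) = 48*(-499 + sqrt(10)) = -23952 + 48*sqrt(10)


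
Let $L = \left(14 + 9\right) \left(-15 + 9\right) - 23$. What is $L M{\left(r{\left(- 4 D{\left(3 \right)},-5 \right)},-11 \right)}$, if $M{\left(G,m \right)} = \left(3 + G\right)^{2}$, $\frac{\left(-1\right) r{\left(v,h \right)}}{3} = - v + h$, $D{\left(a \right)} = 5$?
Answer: $-284004$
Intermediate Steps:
$r{\left(v,h \right)} = - 3 h + 3 v$ ($r{\left(v,h \right)} = - 3 \left(- v + h\right) = - 3 \left(h - v\right) = - 3 h + 3 v$)
$L = -161$ ($L = 23 \left(-6\right) - 23 = -138 - 23 = -161$)
$L M{\left(r{\left(- 4 D{\left(3 \right)},-5 \right)},-11 \right)} = - 161 \left(3 + \left(\left(-3\right) \left(-5\right) + 3 \left(\left(-4\right) 5\right)\right)\right)^{2} = - 161 \left(3 + \left(15 + 3 \left(-20\right)\right)\right)^{2} = - 161 \left(3 + \left(15 - 60\right)\right)^{2} = - 161 \left(3 - 45\right)^{2} = - 161 \left(-42\right)^{2} = \left(-161\right) 1764 = -284004$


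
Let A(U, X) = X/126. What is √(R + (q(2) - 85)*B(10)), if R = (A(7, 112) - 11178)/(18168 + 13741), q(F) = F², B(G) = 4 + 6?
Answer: 2*I*√1856443315609/95727 ≈ 28.467*I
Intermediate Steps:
A(U, X) = X/126 (A(U, X) = X*(1/126) = X/126)
B(G) = 10
R = -100594/287181 (R = ((1/126)*112 - 11178)/(18168 + 13741) = (8/9 - 11178)/31909 = -100594/9*1/31909 = -100594/287181 ≈ -0.35028)
√(R + (q(2) - 85)*B(10)) = √(-100594/287181 + (2² - 85)*10) = √(-100594/287181 + (4 - 85)*10) = √(-100594/287181 - 81*10) = √(-100594/287181 - 810) = √(-232717204/287181) = 2*I*√1856443315609/95727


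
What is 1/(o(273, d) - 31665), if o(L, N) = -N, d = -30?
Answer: -1/31635 ≈ -3.1611e-5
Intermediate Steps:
1/(o(273, d) - 31665) = 1/(-1*(-30) - 31665) = 1/(30 - 31665) = 1/(-31635) = -1/31635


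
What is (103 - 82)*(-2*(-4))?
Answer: 168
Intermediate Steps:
(103 - 82)*(-2*(-4)) = 21*8 = 168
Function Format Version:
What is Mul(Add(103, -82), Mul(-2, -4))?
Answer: 168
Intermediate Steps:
Mul(Add(103, -82), Mul(-2, -4)) = Mul(21, 8) = 168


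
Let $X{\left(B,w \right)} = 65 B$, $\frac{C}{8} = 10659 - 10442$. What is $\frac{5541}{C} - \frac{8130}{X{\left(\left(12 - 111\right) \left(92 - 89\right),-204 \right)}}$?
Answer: $\frac{8072179}{2234232} \approx 3.613$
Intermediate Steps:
$C = 1736$ ($C = 8 \left(10659 - 10442\right) = 8 \cdot 217 = 1736$)
$\frac{5541}{C} - \frac{8130}{X{\left(\left(12 - 111\right) \left(92 - 89\right),-204 \right)}} = \frac{5541}{1736} - \frac{8130}{65 \left(12 - 111\right) \left(92 - 89\right)} = 5541 \cdot \frac{1}{1736} - \frac{8130}{65 \left(\left(-99\right) 3\right)} = \frac{5541}{1736} - \frac{8130}{65 \left(-297\right)} = \frac{5541}{1736} - \frac{8130}{-19305} = \frac{5541}{1736} - - \frac{542}{1287} = \frac{5541}{1736} + \frac{542}{1287} = \frac{8072179}{2234232}$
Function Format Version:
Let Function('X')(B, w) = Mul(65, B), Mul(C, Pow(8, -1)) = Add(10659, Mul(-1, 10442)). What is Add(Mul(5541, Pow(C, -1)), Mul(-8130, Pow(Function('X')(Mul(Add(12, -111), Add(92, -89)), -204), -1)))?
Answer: Rational(8072179, 2234232) ≈ 3.6130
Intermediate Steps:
C = 1736 (C = Mul(8, Add(10659, Mul(-1, 10442))) = Mul(8, Add(10659, -10442)) = Mul(8, 217) = 1736)
Add(Mul(5541, Pow(C, -1)), Mul(-8130, Pow(Function('X')(Mul(Add(12, -111), Add(92, -89)), -204), -1))) = Add(Mul(5541, Pow(1736, -1)), Mul(-8130, Pow(Mul(65, Mul(Add(12, -111), Add(92, -89))), -1))) = Add(Mul(5541, Rational(1, 1736)), Mul(-8130, Pow(Mul(65, Mul(-99, 3)), -1))) = Add(Rational(5541, 1736), Mul(-8130, Pow(Mul(65, -297), -1))) = Add(Rational(5541, 1736), Mul(-8130, Pow(-19305, -1))) = Add(Rational(5541, 1736), Mul(-8130, Rational(-1, 19305))) = Add(Rational(5541, 1736), Rational(542, 1287)) = Rational(8072179, 2234232)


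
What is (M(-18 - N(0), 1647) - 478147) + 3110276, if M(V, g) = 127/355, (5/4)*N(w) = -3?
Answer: 934405922/355 ≈ 2.6321e+6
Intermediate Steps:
N(w) = -12/5 (N(w) = (⅘)*(-3) = -12/5)
M(V, g) = 127/355 (M(V, g) = 127*(1/355) = 127/355)
(M(-18 - N(0), 1647) - 478147) + 3110276 = (127/355 - 478147) + 3110276 = -169742058/355 + 3110276 = 934405922/355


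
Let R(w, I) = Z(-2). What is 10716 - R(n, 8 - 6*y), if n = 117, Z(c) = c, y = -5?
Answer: 10718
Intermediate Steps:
R(w, I) = -2
10716 - R(n, 8 - 6*y) = 10716 - 1*(-2) = 10716 + 2 = 10718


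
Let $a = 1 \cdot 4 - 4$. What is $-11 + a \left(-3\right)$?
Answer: $-11$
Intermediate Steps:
$a = 0$ ($a = 4 - 4 = 0$)
$-11 + a \left(-3\right) = -11 + 0 \left(-3\right) = -11 + 0 = -11$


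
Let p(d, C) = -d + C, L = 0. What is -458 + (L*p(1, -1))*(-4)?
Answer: -458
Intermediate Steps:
p(d, C) = C - d
-458 + (L*p(1, -1))*(-4) = -458 + (0*(-1 - 1*1))*(-4) = -458 + (0*(-1 - 1))*(-4) = -458 + (0*(-2))*(-4) = -458 + 0*(-4) = -458 + 0 = -458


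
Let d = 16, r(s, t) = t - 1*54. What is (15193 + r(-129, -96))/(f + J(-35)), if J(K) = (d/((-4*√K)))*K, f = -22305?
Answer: -67106823/99502717 + 60172*I*√35/497513585 ≈ -0.67442 + 0.00071552*I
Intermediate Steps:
r(s, t) = -54 + t (r(s, t) = t - 54 = -54 + t)
J(K) = -4*√K (J(K) = (16/((-4*√K)))*K = (16*(-1/(4*√K)))*K = (-4/√K)*K = -4*√K)
(15193 + r(-129, -96))/(f + J(-35)) = (15193 + (-54 - 96))/(-22305 - 4*I*√35) = (15193 - 150)/(-22305 - 4*I*√35) = 15043/(-22305 - 4*I*√35)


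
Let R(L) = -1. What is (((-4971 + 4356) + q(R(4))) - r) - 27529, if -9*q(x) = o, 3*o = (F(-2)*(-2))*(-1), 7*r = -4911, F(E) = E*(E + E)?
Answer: -5186731/189 ≈ -27443.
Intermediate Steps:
F(E) = 2*E² (F(E) = E*(2*E) = 2*E²)
r = -4911/7 (r = (⅐)*(-4911) = -4911/7 ≈ -701.57)
o = 16/3 (o = (((2*(-2)²)*(-2))*(-1))/3 = (((2*4)*(-2))*(-1))/3 = ((8*(-2))*(-1))/3 = (-16*(-1))/3 = (⅓)*16 = 16/3 ≈ 5.3333)
q(x) = -16/27 (q(x) = -⅑*16/3 = -16/27)
(((-4971 + 4356) + q(R(4))) - r) - 27529 = (((-4971 + 4356) - 16/27) - 1*(-4911/7)) - 27529 = ((-615 - 16/27) + 4911/7) - 27529 = (-16621/27 + 4911/7) - 27529 = 16250/189 - 27529 = -5186731/189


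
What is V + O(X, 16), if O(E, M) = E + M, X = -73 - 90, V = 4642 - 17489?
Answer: -12994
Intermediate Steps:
V = -12847
X = -163
V + O(X, 16) = -12847 + (-163 + 16) = -12847 - 147 = -12994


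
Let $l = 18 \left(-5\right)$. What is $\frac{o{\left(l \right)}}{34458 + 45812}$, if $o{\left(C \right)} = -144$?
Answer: $- \frac{72}{40135} \approx -0.0017939$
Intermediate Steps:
$l = -90$
$\frac{o{\left(l \right)}}{34458 + 45812} = - \frac{144}{34458 + 45812} = - \frac{144}{80270} = \left(-144\right) \frac{1}{80270} = - \frac{72}{40135}$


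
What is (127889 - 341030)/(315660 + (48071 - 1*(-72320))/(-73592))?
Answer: -15685472472/23229930329 ≈ -0.67523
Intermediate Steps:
(127889 - 341030)/(315660 + (48071 - 1*(-72320))/(-73592)) = -213141/(315660 + (48071 + 72320)*(-1/73592)) = -213141/(315660 + 120391*(-1/73592)) = -213141/(315660 - 120391/73592) = -213141/23229930329/73592 = -213141*73592/23229930329 = -15685472472/23229930329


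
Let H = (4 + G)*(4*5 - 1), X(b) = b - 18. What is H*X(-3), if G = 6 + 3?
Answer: -5187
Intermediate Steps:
X(b) = -18 + b
G = 9
H = 247 (H = (4 + 9)*(4*5 - 1) = 13*(20 - 1) = 13*19 = 247)
H*X(-3) = 247*(-18 - 3) = 247*(-21) = -5187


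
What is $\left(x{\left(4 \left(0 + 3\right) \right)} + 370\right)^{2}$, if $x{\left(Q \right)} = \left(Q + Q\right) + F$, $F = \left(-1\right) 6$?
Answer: $150544$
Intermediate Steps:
$F = -6$
$x{\left(Q \right)} = -6 + 2 Q$ ($x{\left(Q \right)} = \left(Q + Q\right) - 6 = 2 Q - 6 = -6 + 2 Q$)
$\left(x{\left(4 \left(0 + 3\right) \right)} + 370\right)^{2} = \left(\left(-6 + 2 \cdot 4 \left(0 + 3\right)\right) + 370\right)^{2} = \left(\left(-6 + 2 \cdot 4 \cdot 3\right) + 370\right)^{2} = \left(\left(-6 + 2 \cdot 12\right) + 370\right)^{2} = \left(\left(-6 + 24\right) + 370\right)^{2} = \left(18 + 370\right)^{2} = 388^{2} = 150544$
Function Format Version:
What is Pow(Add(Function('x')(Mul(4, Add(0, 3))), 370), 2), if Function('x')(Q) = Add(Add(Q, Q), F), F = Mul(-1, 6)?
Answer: 150544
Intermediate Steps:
F = -6
Function('x')(Q) = Add(-6, Mul(2, Q)) (Function('x')(Q) = Add(Add(Q, Q), -6) = Add(Mul(2, Q), -6) = Add(-6, Mul(2, Q)))
Pow(Add(Function('x')(Mul(4, Add(0, 3))), 370), 2) = Pow(Add(Add(-6, Mul(2, Mul(4, Add(0, 3)))), 370), 2) = Pow(Add(Add(-6, Mul(2, Mul(4, 3))), 370), 2) = Pow(Add(Add(-6, Mul(2, 12)), 370), 2) = Pow(Add(Add(-6, 24), 370), 2) = Pow(Add(18, 370), 2) = Pow(388, 2) = 150544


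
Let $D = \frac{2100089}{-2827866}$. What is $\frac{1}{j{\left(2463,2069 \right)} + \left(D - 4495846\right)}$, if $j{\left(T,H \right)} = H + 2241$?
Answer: $- \frac{2827866}{12701464042265} \approx -2.2264 \cdot 10^{-7}$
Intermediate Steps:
$j{\left(T,H \right)} = 2241 + H$
$D = - \frac{2100089}{2827866}$ ($D = 2100089 \left(- \frac{1}{2827866}\right) = - \frac{2100089}{2827866} \approx -0.74264$)
$\frac{1}{j{\left(2463,2069 \right)} + \left(D - 4495846\right)} = \frac{1}{\left(2241 + 2069\right) - \frac{12713652144725}{2827866}} = \frac{1}{4310 - \frac{12713652144725}{2827866}} = \frac{1}{- \frac{12701464042265}{2827866}} = - \frac{2827866}{12701464042265}$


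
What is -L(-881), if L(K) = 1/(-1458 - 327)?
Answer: 1/1785 ≈ 0.00056022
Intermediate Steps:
L(K) = -1/1785 (L(K) = 1/(-1785) = -1/1785)
-L(-881) = -1*(-1/1785) = 1/1785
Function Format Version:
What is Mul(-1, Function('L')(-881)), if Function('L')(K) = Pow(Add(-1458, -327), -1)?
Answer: Rational(1, 1785) ≈ 0.00056022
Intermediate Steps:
Function('L')(K) = Rational(-1, 1785) (Function('L')(K) = Pow(-1785, -1) = Rational(-1, 1785))
Mul(-1, Function('L')(-881)) = Mul(-1, Rational(-1, 1785)) = Rational(1, 1785)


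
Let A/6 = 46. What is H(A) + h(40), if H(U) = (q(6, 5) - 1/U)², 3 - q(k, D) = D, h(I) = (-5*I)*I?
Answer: -609102191/76176 ≈ -7996.0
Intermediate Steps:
h(I) = -5*I²
q(k, D) = 3 - D
A = 276 (A = 6*46 = 276)
H(U) = (-2 - 1/U)² (H(U) = ((3 - 1*5) - 1/U)² = ((3 - 5) - 1/U)² = (-2 - 1/U)²)
H(A) + h(40) = (1 + 2*276)²/276² - 5*40² = (1 + 552)²/76176 - 5*1600 = (1/76176)*553² - 8000 = (1/76176)*305809 - 8000 = 305809/76176 - 8000 = -609102191/76176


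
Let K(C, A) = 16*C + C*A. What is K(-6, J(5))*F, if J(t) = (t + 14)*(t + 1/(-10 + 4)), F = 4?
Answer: -2588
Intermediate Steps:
J(t) = (14 + t)*(-⅙ + t) (J(t) = (14 + t)*(t + 1/(-6)) = (14 + t)*(t - ⅙) = (14 + t)*(-⅙ + t))
K(C, A) = 16*C + A*C
K(-6, J(5))*F = -6*(16 + (-7/3 + 5² + (83/6)*5))*4 = -6*(16 + (-7/3 + 25 + 415/6))*4 = -6*(16 + 551/6)*4 = -6*647/6*4 = -647*4 = -2588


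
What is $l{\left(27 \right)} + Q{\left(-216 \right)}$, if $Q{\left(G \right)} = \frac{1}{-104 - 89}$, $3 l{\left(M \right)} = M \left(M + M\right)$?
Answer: $\frac{93797}{193} \approx 485.99$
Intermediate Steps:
$l{\left(M \right)} = \frac{2 M^{2}}{3}$ ($l{\left(M \right)} = \frac{M \left(M + M\right)}{3} = \frac{M 2 M}{3} = \frac{2 M^{2}}{3}$)
$Q{\left(G \right)} = - \frac{1}{193}$ ($Q{\left(G \right)} = \frac{1}{-193} = - \frac{1}{193}$)
$l{\left(27 \right)} + Q{\left(-216 \right)} = \frac{2 \cdot 27^{2}}{3} - \frac{1}{193} = \frac{2}{3} \cdot 729 - \frac{1}{193} = 486 - \frac{1}{193} = \frac{93797}{193}$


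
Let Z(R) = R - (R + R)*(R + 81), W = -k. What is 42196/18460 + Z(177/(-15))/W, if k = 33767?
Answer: 1743628456/779173525 ≈ 2.2378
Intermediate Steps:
W = -33767 (W = -1*33767 = -33767)
Z(R) = R - 2*R*(81 + R)
42196/18460 + Z(177/(-15))/W = 42196/18460 - 177/(-15)*(161 + 2*(177/(-15)))/(-33767) = 42196*(1/18460) - 177*(-1/15)*(161 + 2*(177*(-1/15)))*(-1/33767) = 10549/4615 - 1*(-59/5)*(161 + 2*(-59/5))*(-1/33767) = 10549/4615 - 1*(-59/5)*(161 - 118/5)*(-1/33767) = 10549/4615 - 1*(-59/5)*687/5*(-1/33767) = 10549/4615 + (40533/25)*(-1/33767) = 10549/4615 - 40533/844175 = 1743628456/779173525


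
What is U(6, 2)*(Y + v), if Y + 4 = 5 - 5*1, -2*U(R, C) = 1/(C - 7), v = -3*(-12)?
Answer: 16/5 ≈ 3.2000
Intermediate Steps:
v = 36
U(R, C) = -1/(2*(-7 + C)) (U(R, C) = -1/(2*(C - 7)) = -1/(2*(-7 + C)))
Y = -4 (Y = -4 + (5 - 5*1) = -4 + (5 - 5) = -4 + 0 = -4)
U(6, 2)*(Y + v) = (-1/(-14 + 2*2))*(-4 + 36) = -1/(-14 + 4)*32 = -1/(-10)*32 = -1*(-⅒)*32 = (⅒)*32 = 16/5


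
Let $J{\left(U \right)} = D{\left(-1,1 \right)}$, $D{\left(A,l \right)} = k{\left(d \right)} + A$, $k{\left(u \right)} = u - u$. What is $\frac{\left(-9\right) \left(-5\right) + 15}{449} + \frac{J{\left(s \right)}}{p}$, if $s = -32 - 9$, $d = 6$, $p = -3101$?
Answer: $\frac{186509}{1392349} \approx 0.13395$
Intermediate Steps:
$k{\left(u \right)} = 0$
$s = -41$
$D{\left(A,l \right)} = A$ ($D{\left(A,l \right)} = 0 + A = A$)
$J{\left(U \right)} = -1$
$\frac{\left(-9\right) \left(-5\right) + 15}{449} + \frac{J{\left(s \right)}}{p} = \frac{\left(-9\right) \left(-5\right) + 15}{449} - \frac{1}{-3101} = \left(45 + 15\right) \frac{1}{449} - - \frac{1}{3101} = 60 \cdot \frac{1}{449} + \frac{1}{3101} = \frac{60}{449} + \frac{1}{3101} = \frac{186509}{1392349}$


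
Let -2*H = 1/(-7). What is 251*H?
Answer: 251/14 ≈ 17.929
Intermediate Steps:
H = 1/14 (H = -½/(-7) = -½*(-⅐) = 1/14 ≈ 0.071429)
251*H = 251*(1/14) = 251/14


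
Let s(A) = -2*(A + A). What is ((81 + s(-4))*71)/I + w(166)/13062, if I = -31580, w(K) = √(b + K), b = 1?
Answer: -6887/31580 + √167/13062 ≈ -0.21709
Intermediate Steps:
w(K) = √(1 + K)
s(A) = -4*A
((81 + s(-4))*71)/I + w(166)/13062 = ((81 - 4*(-4))*71)/(-31580) + √(1 + 166)/13062 = ((81 + 16)*71)*(-1/31580) + √167*(1/13062) = (97*71)*(-1/31580) + √167/13062 = 6887*(-1/31580) + √167/13062 = -6887/31580 + √167/13062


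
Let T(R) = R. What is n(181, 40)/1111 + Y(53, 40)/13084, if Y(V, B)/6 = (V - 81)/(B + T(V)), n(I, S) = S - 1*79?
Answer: -3970193/112656511 ≈ -0.035242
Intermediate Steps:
n(I, S) = -79 + S (n(I, S) = S - 79 = -79 + S)
Y(V, B) = 6*(-81 + V)/(B + V) (Y(V, B) = 6*((V - 81)/(B + V)) = 6*((-81 + V)/(B + V)) = 6*(-81 + V)/(B + V))
n(181, 40)/1111 + Y(53, 40)/13084 = (-79 + 40)/1111 + (6*(-81 + 53)/(40 + 53))/13084 = -39*1/1111 + (6*(-28)/93)*(1/13084) = -39/1111 + (6*(1/93)*(-28))*(1/13084) = -39/1111 - 56/31*1/13084 = -39/1111 - 14/101401 = -3970193/112656511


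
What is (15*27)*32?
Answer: 12960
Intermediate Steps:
(15*27)*32 = 405*32 = 12960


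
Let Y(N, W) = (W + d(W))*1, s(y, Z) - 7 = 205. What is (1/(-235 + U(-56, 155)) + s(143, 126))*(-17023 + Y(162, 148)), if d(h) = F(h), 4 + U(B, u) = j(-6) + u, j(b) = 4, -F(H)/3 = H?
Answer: -293712921/80 ≈ -3.6714e+6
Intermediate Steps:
F(H) = -3*H
U(B, u) = u (U(B, u) = -4 + (4 + u) = u)
d(h) = -3*h
s(y, Z) = 212 (s(y, Z) = 7 + 205 = 212)
Y(N, W) = -2*W (Y(N, W) = (W - 3*W)*1 = -2*W*1 = -2*W)
(1/(-235 + U(-56, 155)) + s(143, 126))*(-17023 + Y(162, 148)) = (1/(-235 + 155) + 212)*(-17023 - 2*148) = (1/(-80) + 212)*(-17023 - 296) = (-1/80 + 212)*(-17319) = (16959/80)*(-17319) = -293712921/80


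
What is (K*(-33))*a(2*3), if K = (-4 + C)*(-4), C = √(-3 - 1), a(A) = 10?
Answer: -5280 + 2640*I ≈ -5280.0 + 2640.0*I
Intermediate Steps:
C = 2*I (C = √(-4) = 2*I ≈ 2.0*I)
K = 16 - 8*I (K = (-4 + 2*I)*(-4) = 16 - 8*I ≈ 16.0 - 8.0*I)
(K*(-33))*a(2*3) = ((16 - 8*I)*(-33))*10 = (-528 + 264*I)*10 = -5280 + 2640*I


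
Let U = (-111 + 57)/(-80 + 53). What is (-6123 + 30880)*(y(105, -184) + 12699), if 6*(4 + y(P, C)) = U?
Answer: 942895102/3 ≈ 3.1430e+8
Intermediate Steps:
U = 2 (U = -54/(-27) = -54*(-1/27) = 2)
y(P, C) = -11/3 (y(P, C) = -4 + (⅙)*2 = -4 + ⅓ = -11/3)
(-6123 + 30880)*(y(105, -184) + 12699) = (-6123 + 30880)*(-11/3 + 12699) = 24757*(38086/3) = 942895102/3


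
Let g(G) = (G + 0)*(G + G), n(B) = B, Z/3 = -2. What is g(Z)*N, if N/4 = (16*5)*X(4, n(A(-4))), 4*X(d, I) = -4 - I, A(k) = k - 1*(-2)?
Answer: -11520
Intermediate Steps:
A(k) = 2 + k (A(k) = k + 2 = 2 + k)
Z = -6 (Z = 3*(-2) = -6)
X(d, I) = -1 - I/4 (X(d, I) = (-4 - I)/4 = -1 - I/4)
g(G) = 2*G² (g(G) = G*(2*G) = 2*G²)
N = -160 (N = 4*((16*5)*(-1 - (2 - 4)/4)) = 4*(80*(-1 - ¼*(-2))) = 4*(80*(-1 + ½)) = 4*(80*(-½)) = 4*(-40) = -160)
g(Z)*N = (2*(-6)²)*(-160) = (2*36)*(-160) = 72*(-160) = -11520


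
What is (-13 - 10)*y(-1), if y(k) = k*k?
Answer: -23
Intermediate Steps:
y(k) = k²
(-13 - 10)*y(-1) = (-13 - 10)*(-1)² = -23*1 = -23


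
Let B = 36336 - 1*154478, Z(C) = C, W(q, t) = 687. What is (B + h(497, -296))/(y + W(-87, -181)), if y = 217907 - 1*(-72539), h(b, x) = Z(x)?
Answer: -118438/291133 ≈ -0.40682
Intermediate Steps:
h(b, x) = x
B = -118142 (B = 36336 - 154478 = -118142)
y = 290446 (y = 217907 + 72539 = 290446)
(B + h(497, -296))/(y + W(-87, -181)) = (-118142 - 296)/(290446 + 687) = -118438/291133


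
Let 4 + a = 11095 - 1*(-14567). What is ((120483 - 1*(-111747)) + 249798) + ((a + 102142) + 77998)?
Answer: 687826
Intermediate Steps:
a = 25658 (a = -4 + (11095 - 1*(-14567)) = -4 + (11095 + 14567) = -4 + 25662 = 25658)
((120483 - 1*(-111747)) + 249798) + ((a + 102142) + 77998) = ((120483 - 1*(-111747)) + 249798) + ((25658 + 102142) + 77998) = ((120483 + 111747) + 249798) + (127800 + 77998) = (232230 + 249798) + 205798 = 482028 + 205798 = 687826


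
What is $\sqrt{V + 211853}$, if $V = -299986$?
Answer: $i \sqrt{88133} \approx 296.87 i$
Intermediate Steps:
$\sqrt{V + 211853} = \sqrt{-299986 + 211853} = \sqrt{-88133} = i \sqrt{88133}$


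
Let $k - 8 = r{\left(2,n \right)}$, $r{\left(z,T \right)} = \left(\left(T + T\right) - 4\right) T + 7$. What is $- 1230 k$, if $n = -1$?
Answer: $-25830$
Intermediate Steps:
$r{\left(z,T \right)} = 7 + T \left(-4 + 2 T\right)$ ($r{\left(z,T \right)} = \left(2 T - 4\right) T + 7 = \left(-4 + 2 T\right) T + 7 = T \left(-4 + 2 T\right) + 7 = 7 + T \left(-4 + 2 T\right)$)
$k = 21$ ($k = 8 + \left(7 - -4 + 2 \left(-1\right)^{2}\right) = 8 + \left(7 + 4 + 2 \cdot 1\right) = 8 + \left(7 + 4 + 2\right) = 8 + 13 = 21$)
$- 1230 k = \left(-1230\right) 21 = -25830$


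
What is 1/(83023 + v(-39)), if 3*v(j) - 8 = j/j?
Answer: 1/83026 ≈ 1.2044e-5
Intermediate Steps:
v(j) = 3 (v(j) = 8/3 + (j/j)/3 = 8/3 + (⅓)*1 = 8/3 + ⅓ = 3)
1/(83023 + v(-39)) = 1/(83023 + 3) = 1/83026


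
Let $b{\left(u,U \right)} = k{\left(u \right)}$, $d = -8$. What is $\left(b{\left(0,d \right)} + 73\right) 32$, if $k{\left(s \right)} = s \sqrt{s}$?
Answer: $2336$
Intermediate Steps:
$k{\left(s \right)} = s^{\frac{3}{2}}$
$b{\left(u,U \right)} = u^{\frac{3}{2}}$
$\left(b{\left(0,d \right)} + 73\right) 32 = \left(0^{\frac{3}{2}} + 73\right) 32 = \left(0 + 73\right) 32 = 73 \cdot 32 = 2336$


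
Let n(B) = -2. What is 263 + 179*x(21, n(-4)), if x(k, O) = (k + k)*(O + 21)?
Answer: 143105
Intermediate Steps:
x(k, O) = 2*k*(21 + O) (x(k, O) = (2*k)*(21 + O) = 2*k*(21 + O))
263 + 179*x(21, n(-4)) = 263 + 179*(2*21*(21 - 2)) = 263 + 179*(2*21*19) = 263 + 179*798 = 263 + 142842 = 143105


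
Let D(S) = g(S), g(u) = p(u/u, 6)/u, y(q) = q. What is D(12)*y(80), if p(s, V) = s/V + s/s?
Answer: 70/9 ≈ 7.7778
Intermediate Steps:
p(s, V) = 1 + s/V (p(s, V) = s/V + 1 = 1 + s/V)
g(u) = 7/(6*u) (g(u) = ((6 + u/u)/6)/u = ((6 + 1)/6)/u = ((1/6)*7)/u = 7/(6*u))
D(S) = 7/(6*S)
D(12)*y(80) = ((7/6)/12)*80 = ((7/6)*(1/12))*80 = (7/72)*80 = 70/9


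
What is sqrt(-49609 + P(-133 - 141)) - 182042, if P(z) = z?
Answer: -182042 + I*sqrt(49883) ≈ -1.8204e+5 + 223.34*I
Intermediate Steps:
sqrt(-49609 + P(-133 - 141)) - 182042 = sqrt(-49609 + (-133 - 141)) - 182042 = sqrt(-49609 - 274) - 182042 = sqrt(-49883) - 182042 = I*sqrt(49883) - 182042 = -182042 + I*sqrt(49883)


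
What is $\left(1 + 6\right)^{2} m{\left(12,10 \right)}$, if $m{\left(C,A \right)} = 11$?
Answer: $539$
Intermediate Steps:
$\left(1 + 6\right)^{2} m{\left(12,10 \right)} = \left(1 + 6\right)^{2} \cdot 11 = 7^{2} \cdot 11 = 49 \cdot 11 = 539$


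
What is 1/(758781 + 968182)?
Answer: 1/1726963 ≈ 5.7905e-7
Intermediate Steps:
1/(758781 + 968182) = 1/1726963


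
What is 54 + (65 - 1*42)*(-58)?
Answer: -1280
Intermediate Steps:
54 + (65 - 1*42)*(-58) = 54 + (65 - 42)*(-58) = 54 + 23*(-58) = 54 - 1334 = -1280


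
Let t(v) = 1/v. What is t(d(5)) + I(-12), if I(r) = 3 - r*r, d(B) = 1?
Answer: -140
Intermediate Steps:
I(r) = 3 - r²
t(d(5)) + I(-12) = 1/1 + (3 - 1*(-12)²) = 1 + (3 - 1*144) = 1 + (3 - 144) = 1 - 141 = -140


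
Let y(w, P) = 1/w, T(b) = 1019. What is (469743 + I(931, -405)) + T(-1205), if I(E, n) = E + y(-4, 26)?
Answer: 1886771/4 ≈ 4.7169e+5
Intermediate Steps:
I(E, n) = -¼ + E (I(E, n) = E + 1/(-4) = E - ¼ = -¼ + E)
(469743 + I(931, -405)) + T(-1205) = (469743 + (-¼ + 931)) + 1019 = (469743 + 3723/4) + 1019 = 1882695/4 + 1019 = 1886771/4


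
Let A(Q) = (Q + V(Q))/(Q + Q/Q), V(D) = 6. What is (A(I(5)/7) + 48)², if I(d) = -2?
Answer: 3136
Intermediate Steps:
A(Q) = (6 + Q)/(1 + Q) (A(Q) = (Q + 6)/(Q + Q/Q) = (6 + Q)/(Q + 1) = (6 + Q)/(1 + Q))
(A(I(5)/7) + 48)² = ((6 - 2/7)/(1 - 2/7) + 48)² = ((40/7)/(5/7) + 48)² = ((7/5)*(40/7) + 48)² = (8 + 48)² = 56² = 3136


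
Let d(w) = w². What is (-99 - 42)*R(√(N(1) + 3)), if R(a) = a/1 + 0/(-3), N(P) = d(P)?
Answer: -282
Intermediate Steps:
N(P) = P²
R(a) = a (R(a) = a*1 + 0*(-⅓) = a + 0 = a)
(-99 - 42)*R(√(N(1) + 3)) = (-99 - 42)*√(1² + 3) = -141*√(1 + 3) = -141*√4 = -141*2 = -282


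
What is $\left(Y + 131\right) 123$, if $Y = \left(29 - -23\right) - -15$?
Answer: $24354$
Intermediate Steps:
$Y = 67$ ($Y = \left(29 + 23\right) + 15 = 52 + 15 = 67$)
$\left(Y + 131\right) 123 = \left(67 + 131\right) 123 = 198 \cdot 123 = 24354$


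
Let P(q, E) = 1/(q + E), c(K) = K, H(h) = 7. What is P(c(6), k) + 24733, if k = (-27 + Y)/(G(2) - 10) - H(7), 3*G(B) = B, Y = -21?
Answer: 717264/29 ≈ 24733.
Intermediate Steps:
G(B) = B/3
k = -13/7 (k = (-27 - 21)/((⅓)*2 - 10) - 1*7 = -48/(⅔ - 10) - 7 = -48/(-28/3) - 7 = -48*(-3/28) - 7 = 36/7 - 7 = -13/7 ≈ -1.8571)
P(q, E) = 1/(E + q)
P(c(6), k) + 24733 = 1/(-13/7 + 6) + 24733 = 1/(29/7) + 24733 = 7/29 + 24733 = 717264/29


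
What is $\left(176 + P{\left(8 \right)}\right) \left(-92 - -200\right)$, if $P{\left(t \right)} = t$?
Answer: $19872$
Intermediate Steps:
$\left(176 + P{\left(8 \right)}\right) \left(-92 - -200\right) = \left(176 + 8\right) \left(-92 - -200\right) = 184 \left(-92 + 200\right) = 184 \cdot 108 = 19872$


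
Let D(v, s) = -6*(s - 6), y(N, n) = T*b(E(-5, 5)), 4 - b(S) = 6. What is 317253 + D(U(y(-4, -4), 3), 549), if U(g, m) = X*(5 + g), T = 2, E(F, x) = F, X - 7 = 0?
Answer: 313995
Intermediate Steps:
X = 7 (X = 7 + 0 = 7)
b(S) = -2 (b(S) = 4 - 1*6 = 4 - 6 = -2)
y(N, n) = -4 (y(N, n) = 2*(-2) = -4)
U(g, m) = 35 + 7*g (U(g, m) = 7*(5 + g) = 35 + 7*g)
D(v, s) = 36 - 6*s (D(v, s) = -6*(-6 + s) = 36 - 6*s)
317253 + D(U(y(-4, -4), 3), 549) = 317253 + (36 - 6*549) = 317253 + (36 - 3294) = 317253 - 3258 = 313995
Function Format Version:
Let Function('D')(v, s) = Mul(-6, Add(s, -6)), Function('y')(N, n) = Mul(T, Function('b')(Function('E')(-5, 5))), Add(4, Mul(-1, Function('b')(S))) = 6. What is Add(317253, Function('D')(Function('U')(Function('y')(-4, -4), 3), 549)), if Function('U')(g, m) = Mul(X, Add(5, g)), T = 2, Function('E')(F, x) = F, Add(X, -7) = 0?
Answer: 313995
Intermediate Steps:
X = 7 (X = Add(7, 0) = 7)
Function('b')(S) = -2 (Function('b')(S) = Add(4, Mul(-1, 6)) = Add(4, -6) = -2)
Function('y')(N, n) = -4 (Function('y')(N, n) = Mul(2, -2) = -4)
Function('U')(g, m) = Add(35, Mul(7, g)) (Function('U')(g, m) = Mul(7, Add(5, g)) = Add(35, Mul(7, g)))
Function('D')(v, s) = Add(36, Mul(-6, s)) (Function('D')(v, s) = Mul(-6, Add(-6, s)) = Add(36, Mul(-6, s)))
Add(317253, Function('D')(Function('U')(Function('y')(-4, -4), 3), 549)) = Add(317253, Add(36, Mul(-6, 549))) = Add(317253, Add(36, -3294)) = Add(317253, -3258) = 313995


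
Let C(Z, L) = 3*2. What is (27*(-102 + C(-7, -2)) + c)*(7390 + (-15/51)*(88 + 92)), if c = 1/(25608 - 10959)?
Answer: -4736023919110/249033 ≈ -1.9018e+7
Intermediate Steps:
C(Z, L) = 6
c = 1/14649 ≈ 6.8264e-5
(27*(-102 + C(-7, -2)) + c)*(7390 + (-15/51)*(88 + 92)) = (27*(-102 + 6) + 1/14649)*(7390 + (-15/51)*(88 + 92)) = (27*(-96) + 1/14649)*(7390 - 15*1/51*180) = (-2592 + 1/14649)*(7390 - 5/17*180) = -37970207*(7390 - 900/17)/14649 = -37970207/14649*124730/17 = -4736023919110/249033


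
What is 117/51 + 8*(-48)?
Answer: -6489/17 ≈ -381.71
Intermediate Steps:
117/51 + 8*(-48) = 117*(1/51) - 384 = 39/17 - 384 = -6489/17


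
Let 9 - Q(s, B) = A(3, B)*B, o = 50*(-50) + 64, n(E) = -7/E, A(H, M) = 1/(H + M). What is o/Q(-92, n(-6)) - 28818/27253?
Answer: -832995012/2970577 ≈ -280.42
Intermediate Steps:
o = -2436 (o = -2500 + 64 = -2436)
Q(s, B) = 9 - B/(3 + B)
o/Q(-92, n(-6)) - 28818/27253 = -2436*(3 - 7/(-6))/(27 + 8*(-7/(-6))) - 28818/27253 = -2436*(3 - 7*(-⅙))/(27 + 8*(-7*(-⅙))) - 28818*1/27253 = -2436*(3 + 7/6)/(27 + 8*(7/6)) - 28818/27253 = -2436*25/(6*(27 + 28/3)) - 28818/27253 = -2436/((6/25)*(109/3)) - 28818/27253 = -2436/218/25 - 28818/27253 = -2436*25/218 - 28818/27253 = -30450/109 - 28818/27253 = -832995012/2970577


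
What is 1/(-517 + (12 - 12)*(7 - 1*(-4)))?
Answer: -1/517 ≈ -0.0019342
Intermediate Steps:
1/(-517 + (12 - 12)*(7 - 1*(-4))) = 1/(-517 + 0*(7 + 4)) = 1/(-517 + 0*11) = 1/(-517 + 0) = 1/(-517) = -1/517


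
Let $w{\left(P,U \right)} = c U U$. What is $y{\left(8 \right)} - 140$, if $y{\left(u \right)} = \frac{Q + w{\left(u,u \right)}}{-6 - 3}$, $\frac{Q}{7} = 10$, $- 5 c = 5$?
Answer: $- \frac{422}{3} \approx -140.67$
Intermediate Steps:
$c = -1$ ($c = \left(- \frac{1}{5}\right) 5 = -1$)
$Q = 70$ ($Q = 7 \cdot 10 = 70$)
$w{\left(P,U \right)} = - U^{2}$ ($w{\left(P,U \right)} = - U U = - U^{2}$)
$y{\left(u \right)} = - \frac{70}{9} + \frac{u^{2}}{9}$ ($y{\left(u \right)} = \frac{70 - u^{2}}{-6 - 3} = \frac{70 - u^{2}}{-9} = \left(70 - u^{2}\right) \left(- \frac{1}{9}\right) = - \frac{70}{9} + \frac{u^{2}}{9}$)
$y{\left(8 \right)} - 140 = \left(- \frac{70}{9} + \frac{8^{2}}{9}\right) - 140 = \left(- \frac{70}{9} + \frac{1}{9} \cdot 64\right) - 140 = \left(- \frac{70}{9} + \frac{64}{9}\right) - 140 = - \frac{2}{3} - 140 = - \frac{422}{3}$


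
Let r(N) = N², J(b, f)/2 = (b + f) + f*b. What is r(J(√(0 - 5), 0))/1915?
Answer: -4/383 ≈ -0.010444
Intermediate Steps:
J(b, f) = 2*b + 2*f + 2*b*f (J(b, f) = 2*((b + f) + f*b) = 2*((b + f) + b*f) = 2*(b + f + b*f) = 2*b + 2*f + 2*b*f)
r(J(√(0 - 5), 0))/1915 = (2*√(0 - 5) + 2*0 + 2*√(0 - 5)*0)²/1915 = (2*√(-5) + 0 + 2*√(-5)*0)²*(1/1915) = (2*(I*√5) + 0 + 2*(I*√5)*0)²*(1/1915) = (2*I*√5 + 0 + 0)²*(1/1915) = (2*I*√5)²*(1/1915) = -20*1/1915 = -4/383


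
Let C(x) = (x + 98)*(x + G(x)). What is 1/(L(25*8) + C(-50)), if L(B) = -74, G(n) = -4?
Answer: -1/2666 ≈ -0.00037509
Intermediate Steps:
C(x) = (-4 + x)*(98 + x) (C(x) = (x + 98)*(x - 4) = (98 + x)*(-4 + x) = (-4 + x)*(98 + x))
1/(L(25*8) + C(-50)) = 1/(-74 + (-392 + (-50)**2 + 94*(-50))) = 1/(-74 + (-392 + 2500 - 4700)) = 1/(-74 - 2592) = 1/(-2666) = -1/2666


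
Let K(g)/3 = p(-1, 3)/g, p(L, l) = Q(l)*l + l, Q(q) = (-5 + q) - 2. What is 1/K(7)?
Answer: -7/27 ≈ -0.25926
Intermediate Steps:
Q(q) = -7 + q
p(L, l) = l + l*(-7 + l) (p(L, l) = (-7 + l)*l + l = l*(-7 + l) + l = l + l*(-7 + l))
K(g) = -27/g (K(g) = 3*((3*(-6 + 3))/g) = 3*((3*(-3))/g) = 3*(-9/g) = -27/g)
1/K(7) = 1/(-27/7) = -7/27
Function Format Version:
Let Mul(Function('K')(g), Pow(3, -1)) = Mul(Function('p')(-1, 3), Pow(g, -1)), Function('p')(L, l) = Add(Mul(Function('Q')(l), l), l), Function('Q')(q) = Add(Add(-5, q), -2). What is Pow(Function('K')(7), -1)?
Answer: Rational(-7, 27) ≈ -0.25926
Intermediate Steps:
Function('Q')(q) = Add(-7, q)
Function('p')(L, l) = Add(l, Mul(l, Add(-7, l))) (Function('p')(L, l) = Add(Mul(Add(-7, l), l), l) = Add(Mul(l, Add(-7, l)), l) = Add(l, Mul(l, Add(-7, l))))
Function('K')(g) = Mul(-27, Pow(g, -1)) (Function('K')(g) = Mul(3, Mul(Mul(3, Add(-6, 3)), Pow(g, -1))) = Mul(3, Mul(Mul(3, -3), Pow(g, -1))) = Mul(3, Mul(-9, Pow(g, -1))) = Mul(-27, Pow(g, -1)))
Pow(Function('K')(7), -1) = Pow(Mul(-27, Pow(7, -1)), -1) = Pow(Mul(-27, Rational(1, 7)), -1) = Pow(Rational(-27, 7), -1) = Rational(-7, 27)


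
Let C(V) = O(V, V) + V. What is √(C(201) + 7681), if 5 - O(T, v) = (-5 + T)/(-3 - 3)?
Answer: √71277/3 ≈ 88.993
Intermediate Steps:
O(T, v) = 25/6 + T/6 (O(T, v) = 5 - (-5 + T)/(-3 - 3) = 5 - (-5 + T)/(-6) = 5 - (-5 + T)*(-1)/6 = 5 - (⅚ - T/6) = 5 + (-⅚ + T/6) = 25/6 + T/6)
C(V) = 25/6 + 7*V/6 (C(V) = (25/6 + V/6) + V = 25/6 + 7*V/6)
√(C(201) + 7681) = √((25/6 + (7/6)*201) + 7681) = √((25/6 + 469/2) + 7681) = √(716/3 + 7681) = √(23759/3) = √71277/3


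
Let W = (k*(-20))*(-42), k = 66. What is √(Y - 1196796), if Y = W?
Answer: 2*I*√285339 ≈ 1068.3*I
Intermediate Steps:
W = 55440 (W = (66*(-20))*(-42) = -1320*(-42) = 55440)
Y = 55440
√(Y - 1196796) = √(55440 - 1196796) = √(-1141356) = 2*I*√285339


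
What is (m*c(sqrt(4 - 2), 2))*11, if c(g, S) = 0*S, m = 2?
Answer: 0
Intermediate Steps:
c(g, S) = 0
(m*c(sqrt(4 - 2), 2))*11 = (2*0)*11 = 0*11 = 0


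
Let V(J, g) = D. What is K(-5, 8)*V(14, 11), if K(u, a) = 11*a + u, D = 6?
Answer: 498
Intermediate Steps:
K(u, a) = u + 11*a
V(J, g) = 6
K(-5, 8)*V(14, 11) = (-5 + 11*8)*6 = (-5 + 88)*6 = 83*6 = 498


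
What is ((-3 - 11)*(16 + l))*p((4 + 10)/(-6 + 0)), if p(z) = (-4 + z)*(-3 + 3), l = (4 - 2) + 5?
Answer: 0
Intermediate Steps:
l = 7 (l = 2 + 5 = 7)
p(z) = 0 (p(z) = (-4 + z)*0 = 0)
((-3 - 11)*(16 + l))*p((4 + 10)/(-6 + 0)) = ((-3 - 11)*(16 + 7))*0 = -14*23*0 = -322*0 = 0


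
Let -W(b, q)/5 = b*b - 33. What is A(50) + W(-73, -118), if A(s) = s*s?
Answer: -23980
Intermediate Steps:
A(s) = s²
W(b, q) = 165 - 5*b² (W(b, q) = -5*(b*b - 33) = -5*(b² - 33) = -5*(-33 + b²) = 165 - 5*b²)
A(50) + W(-73, -118) = 50² + (165 - 5*(-73)²) = 2500 + (165 - 5*5329) = 2500 + (165 - 26645) = 2500 - 26480 = -23980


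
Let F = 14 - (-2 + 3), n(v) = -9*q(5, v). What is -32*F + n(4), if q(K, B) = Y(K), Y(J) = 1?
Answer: -425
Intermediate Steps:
q(K, B) = 1
n(v) = -9 (n(v) = -9*1 = -9)
F = 13 (F = 14 - 1*1 = 14 - 1 = 13)
-32*F + n(4) = -32*13 - 9 = -416 - 9 = -425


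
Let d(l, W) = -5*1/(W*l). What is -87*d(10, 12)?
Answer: 29/8 ≈ 3.6250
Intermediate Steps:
d(l, W) = -5/(W*l) (d(l, W) = -5*1/(W*l) = -5/(W*l))
-87*d(10, 12) = -(-435)/(12*10) = -87*(-1/24) = 29/8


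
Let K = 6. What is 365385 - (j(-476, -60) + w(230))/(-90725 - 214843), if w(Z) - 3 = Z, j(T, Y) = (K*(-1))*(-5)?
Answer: 111649963943/305568 ≈ 3.6539e+5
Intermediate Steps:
j(T, Y) = 30 (j(T, Y) = (6*(-1))*(-5) = -6*(-5) = 30)
w(Z) = 3 + Z
365385 - (j(-476, -60) + w(230))/(-90725 - 214843) = 365385 - (30 + (3 + 230))/(-90725 - 214843) = 365385 - (30 + 233)/(-305568) = 365385 - 263*(-1)/305568 = 365385 - 1*(-263/305568) = 365385 + 263/305568 = 111649963943/305568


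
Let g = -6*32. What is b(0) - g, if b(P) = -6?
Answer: 186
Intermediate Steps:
g = -192
b(0) - g = -6 - 1*(-192) = -6 + 192 = 186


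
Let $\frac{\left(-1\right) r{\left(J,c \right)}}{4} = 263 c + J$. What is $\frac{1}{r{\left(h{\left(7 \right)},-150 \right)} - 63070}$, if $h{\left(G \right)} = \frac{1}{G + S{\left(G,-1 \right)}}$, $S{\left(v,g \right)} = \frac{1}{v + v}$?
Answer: $\frac{99}{9378214} \approx 1.0556 \cdot 10^{-5}$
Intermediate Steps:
$S{\left(v,g \right)} = \frac{1}{2 v}$
$h{\left(G \right)} = \frac{1}{G + \frac{1}{2 G}}$
$r{\left(J,c \right)} = - 1052 c - 4 J$ ($r{\left(J,c \right)} = - 4 \left(263 c + J\right) = - 4 \left(J + 263 c\right) = - 1052 c - 4 J$)
$\frac{1}{r{\left(h{\left(7 \right)},-150 \right)} - 63070} = \frac{1}{\left(\left(-1052\right) \left(-150\right) - 4 \cdot 2 \cdot 7 \frac{1}{1 + 2 \cdot 7^{2}}\right) - 63070} = \frac{1}{\left(157800 - 4 \cdot 2 \cdot 7 \frac{1}{1 + 2 \cdot 49}\right) - 63070} = \frac{1}{\left(157800 - 4 \cdot 2 \cdot 7 \frac{1}{1 + 98}\right) - 63070} = \frac{1}{\left(157800 - 4 \cdot 2 \cdot 7 \cdot \frac{1}{99}\right) - 63070} = \frac{1}{\left(157800 - \frac{56}{99}\right) - 63070} = \frac{1}{\frac{15622144}{99} - 63070} = \frac{1}{\frac{9378214}{99}} = \frac{99}{9378214}$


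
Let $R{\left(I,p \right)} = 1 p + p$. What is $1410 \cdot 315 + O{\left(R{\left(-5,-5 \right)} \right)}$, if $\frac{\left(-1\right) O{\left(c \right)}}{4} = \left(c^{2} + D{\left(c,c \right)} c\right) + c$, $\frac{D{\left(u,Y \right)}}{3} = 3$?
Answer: $444150$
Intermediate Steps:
$D{\left(u,Y \right)} = 9$ ($D{\left(u,Y \right)} = 3 \cdot 3 = 9$)
$R{\left(I,p \right)} = 2 p$ ($R{\left(I,p \right)} = p + p = 2 p$)
$O{\left(c \right)} = - 40 c - 4 c^{2}$ ($O{\left(c \right)} = - 4 \left(\left(c^{2} + 9 c\right) + c\right) = - 4 \left(c^{2} + 10 c\right) = - 40 c - 4 c^{2}$)
$1410 \cdot 315 + O{\left(R{\left(-5,-5 \right)} \right)} = 1410 \cdot 315 - 4 \cdot 2 \left(-5\right) \left(10 + 2 \left(-5\right)\right) = 444150 - - 40 \left(10 - 10\right) = 444150 - \left(-40\right) 0 = 444150 + 0 = 444150$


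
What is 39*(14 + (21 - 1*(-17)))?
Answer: 2028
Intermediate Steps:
39*(14 + (21 - 1*(-17))) = 39*(14 + (21 + 17)) = 39*(14 + 38) = 39*52 = 2028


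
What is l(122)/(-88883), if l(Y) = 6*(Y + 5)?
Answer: -762/88883 ≈ -0.0085731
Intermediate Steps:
l(Y) = 30 + 6*Y (l(Y) = 6*(5 + Y) = 30 + 6*Y)
l(122)/(-88883) = (30 + 6*122)/(-88883) = (30 + 732)*(-1/88883) = 762*(-1/88883) = -762/88883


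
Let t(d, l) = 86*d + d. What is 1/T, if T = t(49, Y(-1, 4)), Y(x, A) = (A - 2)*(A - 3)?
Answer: 1/4263 ≈ 0.00023458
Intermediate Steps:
Y(x, A) = (-3 + A)*(-2 + A) (Y(x, A) = (-2 + A)*(-3 + A) = (-3 + A)*(-2 + A))
t(d, l) = 87*d
T = 4263 (T = 87*49 = 4263)
1/T = 1/4263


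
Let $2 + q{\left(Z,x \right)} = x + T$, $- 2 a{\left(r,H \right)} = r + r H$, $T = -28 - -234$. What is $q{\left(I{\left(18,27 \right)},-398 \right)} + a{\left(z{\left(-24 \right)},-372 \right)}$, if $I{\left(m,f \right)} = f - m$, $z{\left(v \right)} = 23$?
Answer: $\frac{8145}{2} \approx 4072.5$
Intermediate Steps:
$T = 206$ ($T = -28 + 234 = 206$)
$a{\left(r,H \right)} = - \frac{r}{2} - \frac{H r}{2}$ ($a{\left(r,H \right)} = - \frac{r + r H}{2} = - \frac{r + H r}{2} = - \frac{r}{2} - \frac{H r}{2}$)
$q{\left(Z,x \right)} = 204 + x$ ($q{\left(Z,x \right)} = -2 + \left(x + 206\right) = -2 + \left(206 + x\right) = 204 + x$)
$q{\left(I{\left(18,27 \right)},-398 \right)} + a{\left(z{\left(-24 \right)},-372 \right)} = \left(204 - 398\right) - \frac{23 \left(1 - 372\right)}{2} = -194 - \frac{23}{2} \left(-371\right) = -194 + \frac{8533}{2} = \frac{8145}{2}$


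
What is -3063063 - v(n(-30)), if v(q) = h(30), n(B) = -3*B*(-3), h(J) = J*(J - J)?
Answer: -3063063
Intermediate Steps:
h(J) = 0 (h(J) = J*0 = 0)
n(B) = 9*B
v(q) = 0
-3063063 - v(n(-30)) = -3063063 - 1*0 = -3063063 + 0 = -3063063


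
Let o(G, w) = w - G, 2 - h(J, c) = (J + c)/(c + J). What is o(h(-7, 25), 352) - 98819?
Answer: -98468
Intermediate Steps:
h(J, c) = 1 (h(J, c) = 2 - (J + c)/(c + J) = 2 - (J + c)/(J + c) = 2 - 1*1 = 2 - 1 = 1)
o(h(-7, 25), 352) - 98819 = (352 - 1*1) - 98819 = (352 - 1) - 98819 = 351 - 98819 = -98468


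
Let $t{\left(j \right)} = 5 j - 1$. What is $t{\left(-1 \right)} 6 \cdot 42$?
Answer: $-1512$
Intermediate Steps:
$t{\left(j \right)} = -1 + 5 j$
$t{\left(-1 \right)} 6 \cdot 42 = \left(-1 + 5 \left(-1\right)\right) 6 \cdot 42 = \left(-1 - 5\right) 252 = \left(-6\right) 252 = -1512$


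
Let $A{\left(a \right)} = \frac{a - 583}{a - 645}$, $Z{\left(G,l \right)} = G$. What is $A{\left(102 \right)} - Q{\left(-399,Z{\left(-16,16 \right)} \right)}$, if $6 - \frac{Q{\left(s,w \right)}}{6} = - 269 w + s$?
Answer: $\frac{12703423}{543} \approx 23395.0$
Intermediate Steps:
$Q{\left(s,w \right)} = 36 - 6 s + 1614 w$ ($Q{\left(s,w \right)} = 36 - 6 \left(- 269 w + s\right) = 36 - 6 \left(s - 269 w\right) = 36 - \left(- 1614 w + 6 s\right) = 36 - 6 s + 1614 w$)
$A{\left(a \right)} = \frac{-583 + a}{-645 + a}$
$A{\left(102 \right)} - Q{\left(-399,Z{\left(-16,16 \right)} \right)} = \frac{-583 + 102}{-645 + 102} - \left(36 - -2394 + 1614 \left(-16\right)\right) = \frac{1}{-543} \left(-481\right) - \left(36 + 2394 - 25824\right) = \left(- \frac{1}{543}\right) \left(-481\right) - -23394 = \frac{481}{543} + 23394 = \frac{12703423}{543}$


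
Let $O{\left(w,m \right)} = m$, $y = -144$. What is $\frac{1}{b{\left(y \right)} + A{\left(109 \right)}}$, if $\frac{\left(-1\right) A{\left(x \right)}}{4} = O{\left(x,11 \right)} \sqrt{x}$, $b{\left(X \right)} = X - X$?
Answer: $- \frac{\sqrt{109}}{4796} \approx -0.0021769$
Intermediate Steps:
$b{\left(X \right)} = 0$
$A{\left(x \right)} = - 44 \sqrt{x}$ ($A{\left(x \right)} = - 4 \cdot 11 \sqrt{x} = - 44 \sqrt{x}$)
$\frac{1}{b{\left(y \right)} + A{\left(109 \right)}} = \frac{1}{0 - 44 \sqrt{109}} = \frac{1}{\left(-44\right) \sqrt{109}} = - \frac{\sqrt{109}}{4796}$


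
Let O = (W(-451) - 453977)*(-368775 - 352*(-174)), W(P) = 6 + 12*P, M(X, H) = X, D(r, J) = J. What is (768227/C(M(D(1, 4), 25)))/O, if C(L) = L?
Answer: 768227/565090703364 ≈ 1.3595e-6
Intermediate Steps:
O = 141272675841 (O = ((6 + 12*(-451)) - 453977)*(-368775 - 352*(-174)) = ((6 - 5412) - 453977)*(-368775 + 61248) = (-5406 - 453977)*(-307527) = -459383*(-307527) = 141272675841)
(768227/C(M(D(1, 4), 25)))/O = (768227/4)/141272675841 = (768227*(1/4))*(1/141272675841) = (768227/4)*(1/141272675841) = 768227/565090703364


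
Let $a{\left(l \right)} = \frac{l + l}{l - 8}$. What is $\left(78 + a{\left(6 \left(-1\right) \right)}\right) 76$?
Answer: $\frac{41952}{7} \approx 5993.1$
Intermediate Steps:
$a{\left(l \right)} = \frac{2 l}{-8 + l}$
$\left(78 + a{\left(6 \left(-1\right) \right)}\right) 76 = \left(78 + \frac{2 \cdot 6 \left(-1\right)}{-8 + 6 \left(-1\right)}\right) 76 = \left(78 + 2 \left(-6\right) \frac{1}{-8 - 6}\right) 76 = \left(78 + 2 \left(-6\right) \frac{1}{-14}\right) 76 = \left(78 + 2 \left(-6\right) \left(- \frac{1}{14}\right)\right) 76 = \left(78 + \frac{6}{7}\right) 76 = \frac{552}{7} \cdot 76 = \frac{41952}{7}$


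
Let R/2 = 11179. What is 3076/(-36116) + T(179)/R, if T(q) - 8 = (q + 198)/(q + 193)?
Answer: -909376301/10727968872 ≈ -0.084767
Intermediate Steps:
R = 22358 (R = 2*11179 = 22358)
T(q) = 8 + (198 + q)/(193 + q) (T(q) = 8 + (q + 198)/(q + 193) = 8 + (198 + q)/(193 + q))
3076/(-36116) + T(179)/R = 3076/(-36116) + ((1742 + 9*179)/(193 + 179))/22358 = 3076*(-1/36116) + ((1742 + 1611)/372)*(1/22358) = -769/9029 + ((1/372)*3353)*(1/22358) = -769/9029 + (3353/372)*(1/22358) = -769/9029 + 479/1188168 = -909376301/10727968872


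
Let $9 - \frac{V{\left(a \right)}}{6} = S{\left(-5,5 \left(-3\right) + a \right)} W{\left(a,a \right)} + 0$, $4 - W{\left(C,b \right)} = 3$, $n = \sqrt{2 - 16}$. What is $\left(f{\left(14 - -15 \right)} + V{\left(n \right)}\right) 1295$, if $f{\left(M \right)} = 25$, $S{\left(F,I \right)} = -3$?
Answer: $125615$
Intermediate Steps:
$n = i \sqrt{14}$ ($n = \sqrt{-14} = i \sqrt{14} \approx 3.7417 i$)
$W{\left(C,b \right)} = 1$ ($W{\left(C,b \right)} = 4 - 3 = 1$)
$V{\left(a \right)} = 72$ ($V{\left(a \right)} = 54 - 6 \left(\left(-3\right) 1 + 0\right) = 54 - 6 \left(-3 + 0\right) = 54 - -18 = 54 + 18 = 72$)
$\left(f{\left(14 - -15 \right)} + V{\left(n \right)}\right) 1295 = \left(25 + 72\right) 1295 = 97 \cdot 1295 = 125615$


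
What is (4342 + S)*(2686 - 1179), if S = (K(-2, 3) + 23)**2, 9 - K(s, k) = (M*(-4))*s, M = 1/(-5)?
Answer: 206118418/25 ≈ 8.2447e+6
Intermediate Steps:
M = -1/5 ≈ -0.20000
K(s, k) = 9 - 4*s/5 (K(s, k) = 9 - (-1/5*(-4))*s = 9 - 4*s/5)
S = 28224/25 (S = ((9 - 4/5*(-2)) + 23)**2 = ((9 + 8/5) + 23)**2 = (53/5 + 23)**2 = (168/5)**2 = 28224/25 ≈ 1129.0)
(4342 + S)*(2686 - 1179) = (4342 + 28224/25)*(2686 - 1179) = (136774/25)*1507 = 206118418/25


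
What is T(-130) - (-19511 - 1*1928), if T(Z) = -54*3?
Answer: 21277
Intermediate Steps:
T(Z) = -162
T(-130) - (-19511 - 1*1928) = -162 - (-19511 - 1*1928) = -162 - (-19511 - 1928) = -162 - 1*(-21439) = -162 + 21439 = 21277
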